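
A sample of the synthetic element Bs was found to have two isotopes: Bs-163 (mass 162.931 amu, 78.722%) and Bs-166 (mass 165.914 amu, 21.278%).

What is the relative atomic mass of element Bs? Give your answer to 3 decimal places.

Ar = Σ fᵢ·mᵢ = 0.78722 × 162.931 + 0.21278 × 165.914
= 128.2625 + 35.3032 = 163.5657 amu

163.566 amu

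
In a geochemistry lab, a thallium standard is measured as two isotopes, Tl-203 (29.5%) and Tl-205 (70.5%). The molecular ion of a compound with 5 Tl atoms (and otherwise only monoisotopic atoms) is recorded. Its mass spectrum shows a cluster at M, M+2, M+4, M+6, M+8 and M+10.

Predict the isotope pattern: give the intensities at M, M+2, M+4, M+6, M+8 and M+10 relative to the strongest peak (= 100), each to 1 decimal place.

0.6 : 7.3 : 35.0 : 83.7 : 100.0 : 47.8

The 5 Tl atoms are independent, so intensities follow the terms of (0.295 + 0.705)^5.
P(M) = 0.295^5 = 0.002234
P(M+2) = 5 × 0.295^4 × 0.705^1 = 0.026696
P(M+4) = 10 × 0.295^3 × 0.705^2 = 0.127598
P(M+6) = 10 × 0.295^2 × 0.705^3 = 0.304938
P(M+8) = 5 × 0.295^1 × 0.705^4 = 0.364375
P(M+10) = 0.705^5 = 0.174159
The M+8 peak is largest (0.364375); scaling to 100 gives 0.6 : 7.3 : 35.0 : 83.7 : 100.0 : 47.8.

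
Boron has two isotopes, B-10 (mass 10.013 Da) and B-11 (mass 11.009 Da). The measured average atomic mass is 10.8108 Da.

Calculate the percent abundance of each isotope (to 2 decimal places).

With x = fraction of B-10 (so B-11 is 1 − x):
10.013·x + 11.009·(1 − x) = 10.8108
(10.013 − 11.009)·x = 10.8108 − 11.009
x = -0.1982 / -0.996 = 0.19900 → 19.90% B-10, 80.10% B-11.

B-10: 19.90%, B-11: 80.10%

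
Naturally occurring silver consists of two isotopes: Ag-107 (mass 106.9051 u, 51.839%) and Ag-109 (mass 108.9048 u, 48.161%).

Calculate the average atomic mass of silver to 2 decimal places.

Weight each isotope mass by its fractional abundance: 0.51839 × 106.9051 + 0.48161 × 108.9048
= 55.41853 + 52.44964 = 107.86817 u

107.87 u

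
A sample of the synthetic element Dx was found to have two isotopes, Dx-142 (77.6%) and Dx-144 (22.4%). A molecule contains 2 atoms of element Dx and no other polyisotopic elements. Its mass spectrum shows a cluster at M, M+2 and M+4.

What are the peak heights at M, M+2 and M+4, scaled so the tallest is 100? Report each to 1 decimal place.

100.0 : 57.7 : 8.3

The 2 Dx atoms are independent, so intensities follow the terms of (0.776 + 0.224)^2.
P(M) = 0.776^2 = 0.602176
P(M+2) = 2 × 0.776^1 × 0.224^1 = 0.347648
P(M+4) = 0.224^2 = 0.050176
The M peak is largest (0.602176); scaling to 100 gives 100.0 : 57.7 : 8.3.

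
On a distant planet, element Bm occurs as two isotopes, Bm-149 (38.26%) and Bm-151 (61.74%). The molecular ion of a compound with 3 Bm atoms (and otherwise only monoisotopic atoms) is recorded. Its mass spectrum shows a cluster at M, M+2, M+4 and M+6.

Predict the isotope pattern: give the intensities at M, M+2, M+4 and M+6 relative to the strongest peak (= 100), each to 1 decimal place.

Expanding (0.3826 + 0.6174)^3:
P(M) = 0.3826^3 = 0.056006
P(M+2) = 3 × 0.3826^2 × 0.6174^1 = 0.271130
P(M+4) = 3 × 0.3826^1 × 0.6174^2 = 0.437522
P(M+6) = 0.6174^3 = 0.235342
The M+4 peak is largest (0.437522); scaling to 100 gives 12.8 : 62.0 : 100.0 : 53.8.

12.8 : 62.0 : 100.0 : 53.8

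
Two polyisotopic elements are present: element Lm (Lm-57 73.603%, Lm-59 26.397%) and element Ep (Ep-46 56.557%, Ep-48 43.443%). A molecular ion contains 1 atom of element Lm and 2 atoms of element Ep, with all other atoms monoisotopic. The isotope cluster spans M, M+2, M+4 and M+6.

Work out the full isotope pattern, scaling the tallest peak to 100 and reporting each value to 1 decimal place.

52.8 : 100.0 : 60.2 : 11.2

Element Lm pattern (n=1): 0.73603 : 0.26397
Element Ep pattern (n=2): 0.31986942 : 0.49140115 : 0.18872942
Convolve the two distributions (both contribute in 2-u steps):
  M: 0.73603×0.31986942 = 0.235433
  M+2: 0.73603×0.49140115 + 0.26397×0.31986942 = 0.446122
  M+4: 0.73603×0.18872942 + 0.26397×0.49140115 = 0.268626
  M+6: 0.26397×0.18872942 = 0.049819
Scale to base peak (0.446122) = 100: 52.8 : 100.0 : 60.2 : 11.2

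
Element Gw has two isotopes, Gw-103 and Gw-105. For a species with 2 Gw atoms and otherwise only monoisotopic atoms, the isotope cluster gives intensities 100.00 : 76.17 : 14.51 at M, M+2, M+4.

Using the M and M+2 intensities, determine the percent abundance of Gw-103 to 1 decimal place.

72.4%

Let p = fractional abundance of Gw-103. I(M+2)/I(M) = [C(2,1)·p^1·(1−p)] / p^2 = 2·(1−p)/p = 76.17/100.00 = 0.7617
(1−p)/p = 0.7617/2 = 0.3809  ⇒  p = 1/(1 + 0.3809) = 0.7242
Gw-103: 72.4%, Gw-105: 27.6%.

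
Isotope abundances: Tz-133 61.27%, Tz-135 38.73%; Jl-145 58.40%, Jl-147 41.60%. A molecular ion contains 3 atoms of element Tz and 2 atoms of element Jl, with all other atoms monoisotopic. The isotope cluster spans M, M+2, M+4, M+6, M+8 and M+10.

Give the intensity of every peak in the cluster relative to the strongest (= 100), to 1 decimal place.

22.7 : 75.3 : 100.0 : 66.3 : 22.0 : 2.9

Element Tz pattern (n=3): 0.23000837 : 0.43617876 : 0.27571737 : 0.0580955
Element Jl pattern (n=2): 0.341056 : 0.485888 : 0.173056
Convolve the two distributions (both contribute in 2-u steps):
  M: 0.23000837×0.341056 = 0.078446
  M+2: 0.23000837×0.485888 + 0.43617876×0.341056 = 0.260520
  M+4: 0.23000837×0.173056 + 0.43617876×0.485888 + 0.27571737×0.341056 = 0.345773
  M+6: 0.43617876×0.173056 + 0.27571737×0.485888 + 0.0580955×0.341056 = 0.229265
  M+8: 0.27571737×0.173056 + 0.0580955×0.485888 = 0.075942
  M+10: 0.0580955×0.173056 = 0.010054
Scale to base peak (0.345773) = 100: 22.7 : 75.3 : 100.0 : 66.3 : 22.0 : 2.9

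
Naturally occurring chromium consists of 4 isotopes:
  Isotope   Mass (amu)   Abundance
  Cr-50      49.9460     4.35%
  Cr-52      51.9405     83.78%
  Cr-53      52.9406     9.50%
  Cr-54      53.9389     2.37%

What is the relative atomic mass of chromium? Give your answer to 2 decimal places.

Ar = Σ fᵢ·mᵢ = 0.0435 × 49.9460 + 0.8378 × 51.9405 + 0.0950 × 52.9406 + 0.0237 × 53.9389
= 2.17265 + 43.51575 + 5.02936 + 1.27835 = 51.99611 amu

52.00 amu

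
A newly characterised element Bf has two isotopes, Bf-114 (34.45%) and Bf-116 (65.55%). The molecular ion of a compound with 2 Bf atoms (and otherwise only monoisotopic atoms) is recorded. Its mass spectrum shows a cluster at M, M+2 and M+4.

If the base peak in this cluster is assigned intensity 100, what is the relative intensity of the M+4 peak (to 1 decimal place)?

95.1

Binomial terms of (0.3445 + 0.6555)^2: M 0.1187, M+2 0.4516, M+4 0.4297 → M+2 is the base peak.
P(M+2) = C(2,1) × 0.3445^1 × 0.6555^1 = 2 × 0.3445 × 0.6555 = 0.451640 (base)
P(M+4) = C(2,2) × 0.3445^0 × 0.6555^2 = 1 × 1.0000 × 0.42968025 = 0.429680
Relative intensity = 0.429680 / 0.451640 × 100 = 95.1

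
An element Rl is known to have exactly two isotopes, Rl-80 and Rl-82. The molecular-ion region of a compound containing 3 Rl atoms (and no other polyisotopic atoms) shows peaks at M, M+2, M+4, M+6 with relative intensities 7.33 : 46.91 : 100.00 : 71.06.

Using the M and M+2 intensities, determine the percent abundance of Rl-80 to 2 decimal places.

Write p for the Rl-80 fraction. I(M+2)/I(M) = [C(3,1)·p^2·(1−p)] / p^3 = 3·(1−p)/p = 46.91/7.33 = 6.3997
(1−p)/p = 6.3997/3 = 2.1332  ⇒  p = 1/(1 + 2.1332) = 0.3192
Rl-80: 31.92%, Rl-82: 68.08%.

31.92%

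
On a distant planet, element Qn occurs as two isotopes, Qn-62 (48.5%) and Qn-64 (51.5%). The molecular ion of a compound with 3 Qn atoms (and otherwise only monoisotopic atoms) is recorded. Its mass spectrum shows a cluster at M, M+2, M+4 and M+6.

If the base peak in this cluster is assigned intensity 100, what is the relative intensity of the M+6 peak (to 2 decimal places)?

35.40

Term probabilities: M 0.1141, M+2 0.3634, M+4 0.3859, M+6 0.1366. Base peak = M+4.
P(M+4) = C(3,2) × 0.485^1 × 0.515^2 = 3 × 0.4850 × 0.265225 = 0.385902 (base)
P(M+6) = C(3,3) × 0.485^0 × 0.515^3 = 1 × 1.0000 × 0.13659088 = 0.136591
Relative intensity = 0.136591 / 0.385902 × 100 = 35.40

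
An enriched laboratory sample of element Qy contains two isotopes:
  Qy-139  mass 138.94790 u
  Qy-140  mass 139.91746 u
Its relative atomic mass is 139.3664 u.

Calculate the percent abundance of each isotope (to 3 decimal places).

With x = fraction of Qy-139 (so Qy-140 is 1 − x):
138.94790·x + 139.91746·(1 − x) = 139.3664
(138.94790 − 139.91746)·x = 139.3664 − 139.91746
x = -0.55106 / -0.96956 = 0.56836 → 56.836% Qy-139, 43.164% Qy-140.

Qy-139: 56.836%, Qy-140: 43.164%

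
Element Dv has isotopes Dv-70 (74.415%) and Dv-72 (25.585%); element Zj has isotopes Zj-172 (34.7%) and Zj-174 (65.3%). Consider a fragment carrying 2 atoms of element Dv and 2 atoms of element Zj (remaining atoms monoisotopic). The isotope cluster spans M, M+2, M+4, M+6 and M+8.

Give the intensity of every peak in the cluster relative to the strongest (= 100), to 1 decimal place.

Element Dv pattern (n=2): 0.55375922 : 0.38078155 : 0.06545922
Element Zj pattern (n=2): 0.120409 : 0.453182 : 0.426409
Convolve the two distributions (both contribute in 2-u steps):
  M: 0.55375922×0.120409 = 0.066678
  M+2: 0.55375922×0.453182 + 0.38078155×0.120409 = 0.296803
  M+4: 0.55375922×0.426409 + 0.38078155×0.453182 + 0.06545922×0.120409 = 0.416573
  M+6: 0.38078155×0.426409 + 0.06545922×0.453182 = 0.192034
  M+8: 0.06545922×0.426409 = 0.027912
Scale to base peak (0.416573) = 100: 16.0 : 71.2 : 100.0 : 46.1 : 6.7

16.0 : 71.2 : 100.0 : 46.1 : 6.7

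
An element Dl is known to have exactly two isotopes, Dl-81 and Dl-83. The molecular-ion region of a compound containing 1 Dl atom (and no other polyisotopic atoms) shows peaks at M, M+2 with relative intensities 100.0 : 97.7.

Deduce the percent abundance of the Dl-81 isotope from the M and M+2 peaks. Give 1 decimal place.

50.6%

Let p = fractional abundance of Dl-81. I(M+2)/I(M) = [C(1,1)·p^0·(1−p)] / p^1 = 1·(1−p)/p = 97.7/100.0 = 0.9770
(1−p)/p = 0.9770/1 = 0.9770  ⇒  p = 1/(1 + 0.9770) = 0.5058
Dl-81: 50.6%, Dl-83: 49.4%.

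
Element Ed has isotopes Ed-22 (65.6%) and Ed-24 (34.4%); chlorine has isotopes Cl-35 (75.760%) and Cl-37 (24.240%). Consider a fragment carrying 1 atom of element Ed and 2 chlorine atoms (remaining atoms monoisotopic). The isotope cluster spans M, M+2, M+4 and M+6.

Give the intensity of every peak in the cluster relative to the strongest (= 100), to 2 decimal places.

Element Ed pattern (n=1): 0.6560 : 0.3440
Chlorine pattern (n=2): 0.57395776 : 0.36728448 : 0.05875776
Convolve the two distributions (both contribute in 2-u steps):
  M: 0.6560×0.57395776 = 0.376516
  M+2: 0.6560×0.36728448 + 0.3440×0.57395776 = 0.438380
  M+4: 0.6560×0.05875776 + 0.3440×0.36728448 = 0.164891
  M+6: 0.3440×0.05875776 = 0.020213
Scale to base peak (0.438380) = 100: 85.89 : 100.00 : 37.61 : 4.61

85.89 : 100.00 : 37.61 : 4.61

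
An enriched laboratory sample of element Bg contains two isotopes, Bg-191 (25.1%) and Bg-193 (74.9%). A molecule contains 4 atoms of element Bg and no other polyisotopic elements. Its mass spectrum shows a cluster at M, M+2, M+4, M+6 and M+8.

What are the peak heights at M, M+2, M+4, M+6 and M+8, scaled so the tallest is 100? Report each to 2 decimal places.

0.94 : 11.23 : 50.27 : 100.00 : 74.60

The 4 Bg atoms are independent, so intensities follow the terms of (0.251 + 0.749)^4.
P(M) = 0.251^4 = 0.003969
P(M+2) = 4 × 0.251^3 × 0.749^1 = 0.047376
P(M+4) = 6 × 0.251^2 × 0.749^2 = 0.212062
P(M+6) = 4 × 0.251^1 × 0.749^3 = 0.421871
P(M+8) = 0.749^4 = 0.314722
The M+6 peak is largest (0.421871); scaling to 100 gives 0.94 : 11.23 : 50.27 : 100.00 : 74.60.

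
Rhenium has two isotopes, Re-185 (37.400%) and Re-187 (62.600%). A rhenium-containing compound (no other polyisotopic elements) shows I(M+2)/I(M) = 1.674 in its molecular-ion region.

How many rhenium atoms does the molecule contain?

The M+2/M ratio from n Re atoms is n · q/p = n · 0.62600/0.37400.
n = 1.674 × 0.37400/0.62600 = 1.00 ≈ 1

1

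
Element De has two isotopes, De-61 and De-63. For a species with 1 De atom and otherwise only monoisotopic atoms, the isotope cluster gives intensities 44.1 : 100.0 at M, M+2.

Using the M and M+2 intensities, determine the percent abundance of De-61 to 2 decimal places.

30.60%

If p is the fraction of De that is De-61, then I(M+2)/I(M) = [C(1,1)·p^0·(1−p)] / p^1 = 1·(1−p)/p = 100.0/44.1 = 2.2676
(1−p)/p = 2.2676/1 = 2.2676  ⇒  p = 1/(1 + 2.2676) = 0.3060
De-61: 30.60%, De-63: 69.40%.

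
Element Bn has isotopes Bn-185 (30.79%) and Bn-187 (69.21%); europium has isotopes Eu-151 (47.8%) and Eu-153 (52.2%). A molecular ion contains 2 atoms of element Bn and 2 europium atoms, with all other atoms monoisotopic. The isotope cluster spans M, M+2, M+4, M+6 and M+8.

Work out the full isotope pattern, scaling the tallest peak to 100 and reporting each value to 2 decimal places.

Element Bn pattern (n=2): 0.09480241 : 0.42619518 : 0.47900241
Europium pattern (n=2): 0.228484 : 0.499032 : 0.272484
Convolve the two distributions (both contribute in 2-u steps):
  M: 0.09480241×0.228484 = 0.021661
  M+2: 0.09480241×0.499032 + 0.42619518×0.228484 = 0.144688
  M+4: 0.09480241×0.272484 + 0.42619518×0.499032 + 0.47900241×0.228484 = 0.347962
  M+6: 0.42619518×0.272484 + 0.47900241×0.499032 = 0.355169
  M+8: 0.47900241×0.272484 = 0.130520
Scale to base peak (0.355169) = 100: 6.10 : 40.74 : 97.97 : 100.00 : 36.75

6.10 : 40.74 : 97.97 : 100.00 : 36.75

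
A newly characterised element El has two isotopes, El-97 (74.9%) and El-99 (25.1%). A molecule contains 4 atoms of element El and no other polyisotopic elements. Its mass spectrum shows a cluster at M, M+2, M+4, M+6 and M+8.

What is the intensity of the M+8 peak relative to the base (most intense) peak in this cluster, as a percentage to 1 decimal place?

(0.749 + 0.251)^4 gives M 0.3147, M+2 0.4219, M+4 0.2121, M+6 0.0474, M+8 0.0040; the largest is M+2.
P(M+2) = C(4,1) × 0.749^3 × 0.251^1 = 4 × 0.42018975 × 0.2510 = 0.421871 (base)
P(M+8) = C(4,4) × 0.749^0 × 0.251^4 = 1 × 1.0000 × 0.00396913 = 0.003969
Relative intensity = 0.003969 / 0.421871 × 100 = 0.9

0.9%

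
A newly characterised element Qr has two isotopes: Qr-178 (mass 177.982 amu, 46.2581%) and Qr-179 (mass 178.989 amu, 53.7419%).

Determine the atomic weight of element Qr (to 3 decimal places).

178.523 amu

Weight each isotope mass by its fractional abundance: 0.462581 × 177.982 + 0.537419 × 178.989
= 82.3311 + 96.1921 = 178.5232 amu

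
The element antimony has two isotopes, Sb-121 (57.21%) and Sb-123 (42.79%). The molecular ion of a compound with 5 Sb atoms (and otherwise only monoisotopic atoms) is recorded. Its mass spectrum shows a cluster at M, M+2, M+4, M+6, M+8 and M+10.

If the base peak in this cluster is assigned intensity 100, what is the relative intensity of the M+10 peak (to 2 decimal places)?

4.18

Term probabilities: M 0.0613, M+2 0.2292, M+4 0.3428, M+6 0.2564, M+8 0.0959, M+10 0.0143. Base peak = M+4.
P(M+4) = C(5,2) × 0.5721^3 × 0.4279^2 = 10 × 0.18724742 × 0.18309841 = 0.342847 (base)
P(M+10) = C(5,5) × 0.5721^0 × 0.4279^5 = 1 × 1.0000 × 0.01434536 = 0.014345
Relative intensity = 0.014345 / 0.342847 × 100 = 4.18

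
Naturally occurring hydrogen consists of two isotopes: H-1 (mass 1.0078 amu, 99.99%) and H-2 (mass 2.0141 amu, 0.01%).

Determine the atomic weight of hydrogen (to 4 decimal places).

Average mass = Σ (abundance × isotope mass) = 0.9999 × 1.0078 + 0.0001 × 2.0141
= 1.00770 + 0.00020 = 1.00790 amu

1.0079 amu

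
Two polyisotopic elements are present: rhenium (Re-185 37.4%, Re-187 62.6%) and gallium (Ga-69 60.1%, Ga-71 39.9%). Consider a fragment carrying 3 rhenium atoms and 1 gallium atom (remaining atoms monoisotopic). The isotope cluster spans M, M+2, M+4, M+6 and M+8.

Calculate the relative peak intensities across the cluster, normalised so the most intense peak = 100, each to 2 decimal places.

8.52 : 48.43 : 100.00 : 87.48 : 26.52

Rhenium pattern (n=3): 0.05231362 : 0.26268713 : 0.43968487 : 0.24531438
Gallium pattern (n=1): 0.6010 : 0.3990
Convolve the two distributions (both contribute in 2-u steps):
  M: 0.05231362×0.6010 = 0.031440
  M+2: 0.05231362×0.3990 + 0.26268713×0.6010 = 0.178748
  M+4: 0.26268713×0.3990 + 0.43968487×0.6010 = 0.369063
  M+6: 0.43968487×0.3990 + 0.24531438×0.6010 = 0.322868
  M+8: 0.24531438×0.3990 = 0.097880
Scale to base peak (0.369063) = 100: 8.52 : 48.43 : 100.00 : 87.48 : 26.52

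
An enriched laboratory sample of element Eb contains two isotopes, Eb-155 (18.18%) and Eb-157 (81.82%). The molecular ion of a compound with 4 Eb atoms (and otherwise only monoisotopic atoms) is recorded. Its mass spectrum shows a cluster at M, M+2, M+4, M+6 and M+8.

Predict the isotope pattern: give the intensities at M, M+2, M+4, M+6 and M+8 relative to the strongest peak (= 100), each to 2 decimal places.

Each Eb atom is independently Eb-155 (p = 0.1818) or Eb-157 (q = 0.8182); the cluster is the binomial expansion (p + q)^4.
P(M) = 0.1818^4 = 0.001092
P(M+2) = 4 × 0.1818^3 × 0.8182^1 = 0.019665
P(M+4) = 6 × 0.1818^2 × 0.8182^2 = 0.132757
P(M+6) = 4 × 0.1818^1 × 0.8182^3 = 0.398320
P(M+8) = 0.8182^4 = 0.448165
The M+8 peak is largest (0.448165); scaling to 100 gives 0.24 : 4.39 : 29.62 : 88.88 : 100.00.

0.24 : 4.39 : 29.62 : 88.88 : 100.00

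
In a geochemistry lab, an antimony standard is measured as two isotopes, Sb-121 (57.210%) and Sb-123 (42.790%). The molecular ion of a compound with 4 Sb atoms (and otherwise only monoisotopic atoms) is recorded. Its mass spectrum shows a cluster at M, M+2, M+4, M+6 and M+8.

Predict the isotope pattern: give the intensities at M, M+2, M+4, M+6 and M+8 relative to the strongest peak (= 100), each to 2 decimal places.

29.79 : 89.13 : 100.00 : 49.86 : 9.32

The 4 Sb atoms are independent, so intensities follow the terms of (0.57210 + 0.42790)^4.
P(M) = 0.57210^4 = 0.107124
P(M+2) = 4 × 0.57210^3 × 0.42790^1 = 0.320493
P(M+4) = 6 × 0.57210^2 × 0.42790^2 = 0.359567
P(M+6) = 4 × 0.57210^1 × 0.42790^3 = 0.179291
P(M+8) = 0.42790^4 = 0.033525
The M+4 peak is largest (0.359567); scaling to 100 gives 29.79 : 89.13 : 100.00 : 49.86 : 9.32.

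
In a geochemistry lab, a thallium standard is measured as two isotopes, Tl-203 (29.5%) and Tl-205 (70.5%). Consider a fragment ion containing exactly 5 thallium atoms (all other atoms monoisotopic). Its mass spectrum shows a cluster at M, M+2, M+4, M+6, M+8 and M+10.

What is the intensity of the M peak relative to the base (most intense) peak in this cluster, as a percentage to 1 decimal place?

Binomial terms of (0.295 + 0.705)^5: M 0.0022, M+2 0.0267, M+4 0.1276, M+6 0.3049, M+8 0.3644, M+10 0.1742 → M+8 is the base peak.
P(M+8) = C(5,4) × 0.295^1 × 0.705^4 = 5 × 0.2950 × 0.24703385 = 0.364375 (base)
P(M) = C(5,0) × 0.295^5 × 0.705^0 = 1 × 0.00223414 × 1.0000 = 0.002234
Relative intensity = 0.002234 / 0.364375 × 100 = 0.6

0.6%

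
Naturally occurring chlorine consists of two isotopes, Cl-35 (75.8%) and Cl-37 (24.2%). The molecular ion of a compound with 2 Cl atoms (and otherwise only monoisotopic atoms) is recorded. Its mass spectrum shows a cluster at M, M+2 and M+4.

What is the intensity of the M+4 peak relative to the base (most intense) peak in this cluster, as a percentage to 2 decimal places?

10.19%

(0.758 + 0.242)^2 gives M 0.5746, M+2 0.3669, M+4 0.0586; the largest is M.
P(M) = C(2,0) × 0.758^2 × 0.242^0 = 1 × 0.574564 × 1.0000 = 0.574564 (base)
P(M+4) = C(2,2) × 0.758^0 × 0.242^2 = 1 × 1.0000 × 0.058564 = 0.058564
Relative intensity = 0.058564 / 0.574564 × 100 = 10.19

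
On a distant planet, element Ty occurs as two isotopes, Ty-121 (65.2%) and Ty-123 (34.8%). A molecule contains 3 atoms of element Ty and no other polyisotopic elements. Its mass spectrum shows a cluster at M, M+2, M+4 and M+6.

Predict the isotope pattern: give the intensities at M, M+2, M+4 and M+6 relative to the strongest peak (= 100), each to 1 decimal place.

62.5 : 100.0 : 53.4 : 9.5

Expanding (0.652 + 0.348)^3:
P(M) = 0.652^3 = 0.277168
P(M+2) = 3 × 0.652^2 × 0.348^1 = 0.443809
P(M+4) = 3 × 0.652^1 × 0.348^2 = 0.236879
P(M+6) = 0.348^3 = 0.042144
The M+2 peak is largest (0.443809); scaling to 100 gives 62.5 : 100.0 : 53.4 : 9.5.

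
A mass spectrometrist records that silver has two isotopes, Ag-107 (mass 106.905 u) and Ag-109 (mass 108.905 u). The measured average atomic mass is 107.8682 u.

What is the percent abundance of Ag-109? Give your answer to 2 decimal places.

Writing the weighted mean with unknown fraction x of Ag-107:
106.905·x + 108.905·(1 − x) = 107.8682
(106.905 − 108.905)·x = 107.8682 − 108.905
x = -1.0368 / -2.000 = 0.51840 → 51.84% Ag-107, 48.16% Ag-109.

48.16%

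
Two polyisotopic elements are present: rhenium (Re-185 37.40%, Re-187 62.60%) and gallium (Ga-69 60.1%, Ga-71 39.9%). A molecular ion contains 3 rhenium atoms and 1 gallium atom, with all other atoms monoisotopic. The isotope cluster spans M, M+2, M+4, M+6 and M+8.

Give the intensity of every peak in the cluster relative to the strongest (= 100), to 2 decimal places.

8.52 : 48.43 : 100.00 : 87.48 : 26.52

Rhenium pattern (n=3): 0.05231362 : 0.26268713 : 0.43968487 : 0.24531438
Gallium pattern (n=1): 0.6010 : 0.3990
Convolve the two distributions (both contribute in 2-u steps):
  M: 0.05231362×0.6010 = 0.031440
  M+2: 0.05231362×0.3990 + 0.26268713×0.6010 = 0.178748
  M+4: 0.26268713×0.3990 + 0.43968487×0.6010 = 0.369063
  M+6: 0.43968487×0.3990 + 0.24531438×0.6010 = 0.322868
  M+8: 0.24531438×0.3990 = 0.097880
Scale to base peak (0.369063) = 100: 8.52 : 48.43 : 100.00 : 87.48 : 26.52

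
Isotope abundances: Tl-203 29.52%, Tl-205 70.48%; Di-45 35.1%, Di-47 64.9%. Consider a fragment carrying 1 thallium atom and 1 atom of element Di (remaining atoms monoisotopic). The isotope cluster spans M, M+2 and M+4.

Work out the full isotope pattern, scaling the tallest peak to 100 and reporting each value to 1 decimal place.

22.7 : 96.0 : 100.0

Thallium pattern (n=1): 0.2952 : 0.7048
Element Di pattern (n=1): 0.3510 : 0.6490
Convolve the two distributions (both contribute in 2-u steps):
  M: 0.2952×0.3510 = 0.103615
  M+2: 0.2952×0.6490 + 0.7048×0.3510 = 0.438970
  M+4: 0.7048×0.6490 = 0.457415
Scale to base peak (0.457415) = 100: 22.7 : 96.0 : 100.0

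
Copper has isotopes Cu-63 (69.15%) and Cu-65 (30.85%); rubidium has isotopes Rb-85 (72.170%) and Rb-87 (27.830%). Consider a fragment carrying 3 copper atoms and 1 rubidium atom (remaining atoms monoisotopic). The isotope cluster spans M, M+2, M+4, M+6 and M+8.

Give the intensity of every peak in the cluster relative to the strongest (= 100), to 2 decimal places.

Copper pattern (n=3): 0.33065611 : 0.44254842 : 0.19743483 : 0.02936064
Rubidium pattern (n=1): 0.7217 : 0.2783
Convolve the two distributions (both contribute in 2-u steps):
  M: 0.33065611×0.7217 = 0.238635
  M+2: 0.33065611×0.2783 + 0.44254842×0.7217 = 0.411409
  M+4: 0.44254842×0.2783 + 0.19743483×0.7217 = 0.265650
  M+6: 0.19743483×0.2783 + 0.02936064×0.7217 = 0.076136
  M+8: 0.02936064×0.2783 = 0.008171
Scale to base peak (0.411409) = 100: 58.00 : 100.00 : 64.57 : 18.51 : 1.99

58.00 : 100.00 : 64.57 : 18.51 : 1.99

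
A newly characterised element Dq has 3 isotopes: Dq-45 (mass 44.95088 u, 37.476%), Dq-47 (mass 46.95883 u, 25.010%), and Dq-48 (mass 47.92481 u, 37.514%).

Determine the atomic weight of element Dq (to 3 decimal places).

46.569 u

The abundance-weighted mean is 0.37476 × 44.95088 + 0.25010 × 46.95883 + 0.37514 × 47.92481
= 16.845792 + 11.744403 + 17.978513 = 46.568708 u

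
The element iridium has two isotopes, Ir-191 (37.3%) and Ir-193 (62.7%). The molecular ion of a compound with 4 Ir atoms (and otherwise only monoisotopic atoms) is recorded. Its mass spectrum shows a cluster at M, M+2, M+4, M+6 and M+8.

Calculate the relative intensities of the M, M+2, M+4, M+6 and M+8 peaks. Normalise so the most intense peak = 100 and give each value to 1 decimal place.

5.3 : 35.4 : 89.2 : 100.0 : 42.0

The 4 Ir atoms are independent, so intensities follow the terms of (0.373 + 0.627)^4.
P(M) = 0.373^4 = 0.019357
P(M+2) = 4 × 0.373^3 × 0.627^1 = 0.130153
P(M+4) = 6 × 0.373^2 × 0.627^2 = 0.328174
P(M+6) = 4 × 0.373^1 × 0.627^3 = 0.367766
P(M+8) = 0.627^4 = 0.154550
The M+6 peak is largest (0.367766); scaling to 100 gives 5.3 : 35.4 : 89.2 : 100.0 : 42.0.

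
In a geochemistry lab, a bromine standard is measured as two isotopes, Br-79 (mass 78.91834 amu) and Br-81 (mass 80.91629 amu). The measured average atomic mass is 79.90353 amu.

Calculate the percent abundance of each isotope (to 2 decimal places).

Let x be the fractional abundance of Br-79; then Br-81 has abundance 1 − x.
78.91834·x + 80.91629·(1 − x) = 79.90353
(78.91834 − 80.91629)·x = 79.90353 − 80.91629
x = -1.01276 / -1.99795 = 0.50690 → 50.69% Br-79, 49.31% Br-81.

Br-79: 50.69%, Br-81: 49.31%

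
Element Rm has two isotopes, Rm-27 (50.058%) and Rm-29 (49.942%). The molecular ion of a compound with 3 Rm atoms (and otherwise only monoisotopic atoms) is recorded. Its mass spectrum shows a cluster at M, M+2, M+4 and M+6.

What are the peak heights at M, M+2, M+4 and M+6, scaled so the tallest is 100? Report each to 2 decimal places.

Expanding (0.50058 + 0.49942)^3:
P(M) = 0.50058^3 = 0.125436
P(M+2) = 3 × 0.50058^2 × 0.49942^1 = 0.375434
P(M+4) = 3 × 0.50058^1 × 0.49942^2 = 0.374564
P(M+6) = 0.49942^3 = 0.124566
The M+2 peak is largest (0.375434); scaling to 100 gives 33.41 : 100.00 : 99.77 : 33.18.

33.41 : 100.00 : 99.77 : 33.18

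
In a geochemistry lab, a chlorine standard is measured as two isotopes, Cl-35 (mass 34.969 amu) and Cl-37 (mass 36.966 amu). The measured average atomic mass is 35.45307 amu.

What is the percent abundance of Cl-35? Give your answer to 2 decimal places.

75.76%

With x = fraction of Cl-35 (so Cl-37 is 1 − x):
34.969·x + 36.966·(1 − x) = 35.45307
(34.969 − 36.966)·x = 35.45307 − 36.966
x = -1.51293 / -1.997 = 0.75760 → 75.76% Cl-35, 24.24% Cl-37.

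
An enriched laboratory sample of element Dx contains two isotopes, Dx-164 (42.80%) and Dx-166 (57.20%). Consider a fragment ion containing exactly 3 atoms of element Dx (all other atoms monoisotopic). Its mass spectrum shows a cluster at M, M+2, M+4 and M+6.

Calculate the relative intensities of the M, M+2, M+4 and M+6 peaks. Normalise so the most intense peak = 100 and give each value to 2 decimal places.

Each Dx atom is independently Dx-164 (p = 0.4280) or Dx-166 (q = 0.5720); the cluster is the binomial expansion (p + q)^3.
P(M) = 0.4280^3 = 0.078403
P(M+2) = 3 × 0.4280^2 × 0.5720^1 = 0.314344
P(M+4) = 3 × 0.4280^1 × 0.5720^2 = 0.420104
P(M+6) = 0.5720^3 = 0.187149
The M+4 peak is largest (0.420104); scaling to 100 gives 18.66 : 74.83 : 100.00 : 44.55.

18.66 : 74.83 : 100.00 : 44.55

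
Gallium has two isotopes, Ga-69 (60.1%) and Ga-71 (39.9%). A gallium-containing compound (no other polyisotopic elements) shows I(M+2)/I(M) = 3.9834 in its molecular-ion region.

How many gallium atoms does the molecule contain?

6

For n independent Ga atoms, I(M+2)/I(M) = n · (abundance Ga-71) / (abundance Ga-69) = n · 0.399/0.601.
n = 3.9834 × 0.601/0.399 = 6.00 ≈ 6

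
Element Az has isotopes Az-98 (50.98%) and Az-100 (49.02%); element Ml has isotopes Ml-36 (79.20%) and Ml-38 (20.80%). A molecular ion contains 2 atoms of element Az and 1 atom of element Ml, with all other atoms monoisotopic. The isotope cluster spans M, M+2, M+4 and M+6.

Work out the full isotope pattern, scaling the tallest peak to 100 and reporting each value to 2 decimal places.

45.75 : 100.00 : 65.41 : 11.11

Element Az pattern (n=2): 0.25989604 : 0.49980792 : 0.24029604
Element Ml pattern (n=1): 0.7920 : 0.2080
Convolve the two distributions (both contribute in 2-u steps):
  M: 0.25989604×0.7920 = 0.205838
  M+2: 0.25989604×0.2080 + 0.49980792×0.7920 = 0.449906
  M+4: 0.49980792×0.2080 + 0.24029604×0.7920 = 0.294275
  M+6: 0.24029604×0.2080 = 0.049982
Scale to base peak (0.449906) = 100: 45.75 : 100.00 : 65.41 : 11.11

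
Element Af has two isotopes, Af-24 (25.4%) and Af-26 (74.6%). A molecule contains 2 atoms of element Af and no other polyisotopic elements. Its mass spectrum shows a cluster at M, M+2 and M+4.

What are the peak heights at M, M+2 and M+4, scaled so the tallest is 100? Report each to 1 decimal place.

11.6 : 68.1 : 100.0

Each Af atom is independently Af-24 (p = 0.254) or Af-26 (q = 0.746); the cluster is the binomial expansion (p + q)^2.
P(M) = 0.254^2 = 0.064516
P(M+2) = 2 × 0.254^1 × 0.746^1 = 0.378968
P(M+4) = 0.746^2 = 0.556516
The M+4 peak is largest (0.556516); scaling to 100 gives 11.6 : 68.1 : 100.0.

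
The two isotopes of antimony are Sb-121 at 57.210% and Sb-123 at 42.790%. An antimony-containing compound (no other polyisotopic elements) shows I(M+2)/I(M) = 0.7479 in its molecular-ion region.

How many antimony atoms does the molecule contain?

1

With n Sb atoms, P(M+2)/P(M) = C(n,1)·p^(n−1)q / p^n = n·q/p = n · 0.42790/0.57210.
n = 0.7479 × 0.57210/0.42790 = 1.00 ≈ 1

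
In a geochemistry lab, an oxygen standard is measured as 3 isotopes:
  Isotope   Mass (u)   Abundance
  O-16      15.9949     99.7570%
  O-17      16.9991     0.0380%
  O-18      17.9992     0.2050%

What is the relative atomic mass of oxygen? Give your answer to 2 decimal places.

The abundance-weighted mean is 0.997570 × 15.9949 + 0.000380 × 16.9991 + 0.002050 × 17.9992
= 15.95603 + 0.00646 + 0.03690 = 15.99939 u

16.00 u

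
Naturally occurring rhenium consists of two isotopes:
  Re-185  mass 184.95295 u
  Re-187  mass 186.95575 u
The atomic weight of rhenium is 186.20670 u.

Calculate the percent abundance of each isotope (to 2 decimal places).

Writing the weighted mean with unknown fraction x of Re-185:
184.95295·x + 186.95575·(1 − x) = 186.20670
(184.95295 − 186.95575)·x = 186.20670 − 186.95575
x = -0.74905 / -2.00280 = 0.37400 → 37.40% Re-185, 62.60% Re-187.

Re-185: 37.40%, Re-187: 62.60%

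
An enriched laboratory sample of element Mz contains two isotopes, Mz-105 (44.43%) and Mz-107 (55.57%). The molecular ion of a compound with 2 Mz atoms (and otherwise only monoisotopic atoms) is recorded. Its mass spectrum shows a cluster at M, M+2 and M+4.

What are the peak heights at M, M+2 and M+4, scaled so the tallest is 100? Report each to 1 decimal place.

Each Mz atom is independently Mz-105 (p = 0.4443) or Mz-107 (q = 0.5557); the cluster is the binomial expansion (p + q)^2.
P(M) = 0.4443^2 = 0.197402
P(M+2) = 2 × 0.4443^1 × 0.5557^1 = 0.493795
P(M+4) = 0.5557^2 = 0.308802
The M+2 peak is largest (0.493795); scaling to 100 gives 40.0 : 100.0 : 62.5.

40.0 : 100.0 : 62.5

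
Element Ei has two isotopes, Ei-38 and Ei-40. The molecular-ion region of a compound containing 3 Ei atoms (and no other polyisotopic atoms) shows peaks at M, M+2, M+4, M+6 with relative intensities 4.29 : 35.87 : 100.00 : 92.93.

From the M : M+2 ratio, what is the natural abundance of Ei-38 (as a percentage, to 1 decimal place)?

Write p for the Ei-38 fraction. I(M+2)/I(M) = [C(3,1)·p^2·(1−p)] / p^3 = 3·(1−p)/p = 35.87/4.29 = 8.3613
(1−p)/p = 8.3613/3 = 2.7871  ⇒  p = 1/(1 + 2.7871) = 0.2641
Ei-38: 26.4%, Ei-40: 73.6%.

26.4%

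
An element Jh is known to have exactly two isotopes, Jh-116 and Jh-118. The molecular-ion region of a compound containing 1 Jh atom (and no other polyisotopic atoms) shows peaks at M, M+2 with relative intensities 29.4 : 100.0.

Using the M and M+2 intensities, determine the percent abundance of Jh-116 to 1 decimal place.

22.7%

If p is the fraction of Jh that is Jh-116, then I(M+2)/I(M) = [C(1,1)·p^0·(1−p)] / p^1 = 1·(1−p)/p = 100.0/29.4 = 3.4014
(1−p)/p = 3.4014/1 = 3.4014  ⇒  p = 1/(1 + 3.4014) = 0.2272
Jh-116: 22.7%, Jh-118: 77.3%.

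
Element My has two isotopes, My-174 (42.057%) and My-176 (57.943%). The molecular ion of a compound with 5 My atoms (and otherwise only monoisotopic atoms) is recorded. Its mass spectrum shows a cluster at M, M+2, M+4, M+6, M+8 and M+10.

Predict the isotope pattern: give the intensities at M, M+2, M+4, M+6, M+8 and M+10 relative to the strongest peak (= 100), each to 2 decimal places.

3.82 : 26.34 : 72.58 : 100.00 : 68.89 : 18.98

The 5 My atoms are independent, so intensities follow the terms of (0.42057 + 0.57943)^5.
P(M) = 0.42057^5 = 0.013158
P(M+2) = 5 × 0.42057^4 × 0.57943^1 = 0.090641
P(M+4) = 10 × 0.42057^3 × 0.57943^2 = 0.249757
P(M+6) = 10 × 0.42057^2 × 0.57943^3 = 0.344096
P(M+8) = 5 × 0.42057^1 × 0.57943^4 = 0.237035
P(M+10) = 0.57943^5 = 0.065314
The M+6 peak is largest (0.344096); scaling to 100 gives 3.82 : 26.34 : 72.58 : 100.00 : 68.89 : 18.98.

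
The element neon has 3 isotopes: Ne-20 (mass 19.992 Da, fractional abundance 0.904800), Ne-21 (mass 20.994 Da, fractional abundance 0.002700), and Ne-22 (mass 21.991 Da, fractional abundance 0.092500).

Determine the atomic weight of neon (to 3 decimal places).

The abundance-weighted mean is 0.904800 × 19.992 + 0.002700 × 20.994 + 0.092500 × 21.991
= 18.0888 + 0.0567 + 2.0342 = 20.1797 Da

20.180 Da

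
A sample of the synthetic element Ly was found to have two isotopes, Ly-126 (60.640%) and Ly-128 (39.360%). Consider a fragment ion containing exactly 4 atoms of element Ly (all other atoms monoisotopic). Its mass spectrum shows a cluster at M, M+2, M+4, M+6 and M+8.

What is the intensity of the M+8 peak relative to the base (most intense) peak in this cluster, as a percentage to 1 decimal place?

6.8%

Term probabilities: M 0.1352, M+2 0.3511, M+4 0.3418, M+6 0.1479, M+8 0.0240. Base peak = M+2.
P(M+2) = C(4,1) × 0.60640^3 × 0.39360^1 = 4 × 0.22298599 × 0.3936 = 0.351069 (base)
P(M+8) = C(4,4) × 0.60640^0 × 0.39360^4 = 1 × 1.0000 × 0.0240005 = 0.024001
Relative intensity = 0.024001 / 0.351069 × 100 = 6.8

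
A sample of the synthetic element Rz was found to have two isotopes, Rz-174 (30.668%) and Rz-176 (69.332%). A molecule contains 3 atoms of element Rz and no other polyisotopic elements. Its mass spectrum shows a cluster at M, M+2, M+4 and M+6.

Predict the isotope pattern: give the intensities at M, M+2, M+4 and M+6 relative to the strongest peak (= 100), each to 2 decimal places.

6.52 : 44.23 : 100.00 : 75.36

Expanding (0.30668 + 0.69332)^3:
P(M) = 0.30668^3 = 0.028844
P(M+2) = 3 × 0.30668^2 × 0.69332^1 = 0.195626
P(M+4) = 3 × 0.30668^1 × 0.69332^2 = 0.442256
P(M+6) = 0.69332^3 = 0.333274
The M+4 peak is largest (0.442256); scaling to 100 gives 6.52 : 44.23 : 100.00 : 75.36.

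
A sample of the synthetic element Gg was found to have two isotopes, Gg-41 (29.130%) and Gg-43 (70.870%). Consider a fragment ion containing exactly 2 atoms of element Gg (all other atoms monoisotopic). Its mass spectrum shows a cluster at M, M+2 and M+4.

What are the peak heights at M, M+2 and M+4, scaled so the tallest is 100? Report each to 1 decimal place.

Expanding (0.29130 + 0.70870)^2:
P(M) = 0.29130^2 = 0.084856
P(M+2) = 2 × 0.29130^1 × 0.70870^1 = 0.412889
P(M+4) = 0.70870^2 = 0.502256
The M+4 peak is largest (0.502256); scaling to 100 gives 16.9 : 82.2 : 100.0.

16.9 : 82.2 : 100.0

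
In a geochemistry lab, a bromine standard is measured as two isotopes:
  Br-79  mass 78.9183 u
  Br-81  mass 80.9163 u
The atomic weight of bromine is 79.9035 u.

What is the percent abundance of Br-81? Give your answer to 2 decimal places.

Let x be the fractional abundance of Br-79; then Br-81 has abundance 1 − x.
78.9183·x + 80.9163·(1 − x) = 79.9035
(78.9183 − 80.9163)·x = 79.9035 − 80.9163
x = -1.0128 / -1.9980 = 0.50691 → 50.69% Br-79, 49.31% Br-81.

49.31%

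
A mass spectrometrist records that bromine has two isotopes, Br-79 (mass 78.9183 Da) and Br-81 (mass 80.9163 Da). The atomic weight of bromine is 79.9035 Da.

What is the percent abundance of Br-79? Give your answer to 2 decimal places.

With x = fraction of Br-79 (so Br-81 is 1 − x):
78.9183·x + 80.9163·(1 − x) = 79.9035
(78.9183 − 80.9163)·x = 79.9035 − 80.9163
x = -1.0128 / -1.9980 = 0.50691 → 50.69% Br-79, 49.31% Br-81.

50.69%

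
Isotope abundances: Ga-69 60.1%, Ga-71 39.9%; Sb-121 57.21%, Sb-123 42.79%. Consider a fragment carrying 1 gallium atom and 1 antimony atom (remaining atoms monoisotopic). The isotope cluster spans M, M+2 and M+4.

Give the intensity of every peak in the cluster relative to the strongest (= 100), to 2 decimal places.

Gallium pattern (n=1): 0.6010 : 0.3990
Antimony pattern (n=1): 0.5721 : 0.4279
Convolve the two distributions (both contribute in 2-u steps):
  M: 0.6010×0.5721 = 0.343832
  M+2: 0.6010×0.4279 + 0.3990×0.5721 = 0.485436
  M+4: 0.3990×0.4279 = 0.170732
Scale to base peak (0.485436) = 100: 70.83 : 100.00 : 35.17

70.83 : 100.00 : 35.17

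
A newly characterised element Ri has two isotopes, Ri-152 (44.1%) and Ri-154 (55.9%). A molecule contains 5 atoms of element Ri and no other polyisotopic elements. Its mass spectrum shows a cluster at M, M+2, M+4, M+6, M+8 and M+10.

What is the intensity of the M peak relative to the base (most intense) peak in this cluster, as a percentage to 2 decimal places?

Binomial terms of (0.441 + 0.559)^5: M 0.0167, M+2 0.1057, M+4 0.2680, M+6 0.3397, M+8 0.2153, M+10 0.0546 → M+6 is the base peak.
P(M+6) = C(5,3) × 0.441^2 × 0.559^3 = 10 × 0.194481 × 0.17467688 = 0.339713 (base)
P(M) = C(5,0) × 0.441^5 × 0.559^0 = 1 × 0.01667988 × 1.0000 = 0.016680
Relative intensity = 0.016680 / 0.339713 × 100 = 4.91

4.91%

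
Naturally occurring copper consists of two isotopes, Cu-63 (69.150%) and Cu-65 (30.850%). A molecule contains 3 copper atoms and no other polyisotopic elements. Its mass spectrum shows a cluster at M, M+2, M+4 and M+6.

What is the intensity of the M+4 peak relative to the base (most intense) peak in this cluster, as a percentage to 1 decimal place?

44.6%

Binomial terms of (0.69150 + 0.30850)^3: M 0.3307, M+2 0.4425, M+4 0.1974, M+6 0.0294 → M+2 is the base peak.
P(M+2) = C(3,1) × 0.69150^2 × 0.30850^1 = 3 × 0.47817225 × 0.3085 = 0.442548 (base)
P(M+4) = C(3,2) × 0.69150^1 × 0.30850^2 = 3 × 0.6915 × 0.09517225 = 0.197435
Relative intensity = 0.197435 / 0.442548 × 100 = 44.6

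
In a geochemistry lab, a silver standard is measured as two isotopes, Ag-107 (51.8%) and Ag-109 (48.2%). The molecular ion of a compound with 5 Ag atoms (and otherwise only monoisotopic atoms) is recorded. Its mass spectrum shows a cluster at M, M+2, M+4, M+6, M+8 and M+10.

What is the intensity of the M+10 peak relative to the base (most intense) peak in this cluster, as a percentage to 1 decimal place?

Binomial terms of (0.518 + 0.482)^5: M 0.0373, M+2 0.1735, M+4 0.3229, M+6 0.3005, M+8 0.1398, M+10 0.0260 → M+4 is the base peak.
P(M+4) = C(5,2) × 0.518^3 × 0.482^2 = 10 × 0.13899183 × 0.232324 = 0.322911 (base)
P(M+10) = C(5,5) × 0.518^0 × 0.482^5 = 1 × 1.0000 × 0.02601568 = 0.026016
Relative intensity = 0.026016 / 0.322911 × 100 = 8.1

8.1%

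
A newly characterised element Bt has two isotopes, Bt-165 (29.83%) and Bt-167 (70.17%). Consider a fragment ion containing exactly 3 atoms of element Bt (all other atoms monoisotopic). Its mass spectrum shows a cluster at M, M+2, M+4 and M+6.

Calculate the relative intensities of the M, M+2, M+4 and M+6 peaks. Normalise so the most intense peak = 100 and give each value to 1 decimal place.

6.0 : 42.5 : 100.0 : 78.4

The 3 Bt atoms are independent, so intensities follow the terms of (0.2983 + 0.7017)^3.
P(M) = 0.2983^3 = 0.026544
P(M+2) = 3 × 0.2983^2 × 0.7017^1 = 0.187318
P(M+4) = 3 × 0.2983^1 × 0.7017^2 = 0.440633
P(M+6) = 0.7017^3 = 0.345505
The M+4 peak is largest (0.440633); scaling to 100 gives 6.0 : 42.5 : 100.0 : 78.4.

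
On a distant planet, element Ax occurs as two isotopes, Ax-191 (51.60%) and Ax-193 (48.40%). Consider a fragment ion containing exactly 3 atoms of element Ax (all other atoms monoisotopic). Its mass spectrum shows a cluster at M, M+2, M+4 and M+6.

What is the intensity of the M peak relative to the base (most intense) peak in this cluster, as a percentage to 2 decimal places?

(0.5160 + 0.4840)^3 gives M 0.1374, M+2 0.3866, M+4 0.3626, M+6 0.1134; the largest is M+2.
P(M+2) = C(3,1) × 0.5160^2 × 0.4840^1 = 3 × 0.266256 × 0.4840 = 0.386604 (base)
P(M) = C(3,0) × 0.5160^3 × 0.4840^0 = 1 × 0.1373881 × 1.0000 = 0.137388
Relative intensity = 0.137388 / 0.386604 × 100 = 35.54

35.54%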